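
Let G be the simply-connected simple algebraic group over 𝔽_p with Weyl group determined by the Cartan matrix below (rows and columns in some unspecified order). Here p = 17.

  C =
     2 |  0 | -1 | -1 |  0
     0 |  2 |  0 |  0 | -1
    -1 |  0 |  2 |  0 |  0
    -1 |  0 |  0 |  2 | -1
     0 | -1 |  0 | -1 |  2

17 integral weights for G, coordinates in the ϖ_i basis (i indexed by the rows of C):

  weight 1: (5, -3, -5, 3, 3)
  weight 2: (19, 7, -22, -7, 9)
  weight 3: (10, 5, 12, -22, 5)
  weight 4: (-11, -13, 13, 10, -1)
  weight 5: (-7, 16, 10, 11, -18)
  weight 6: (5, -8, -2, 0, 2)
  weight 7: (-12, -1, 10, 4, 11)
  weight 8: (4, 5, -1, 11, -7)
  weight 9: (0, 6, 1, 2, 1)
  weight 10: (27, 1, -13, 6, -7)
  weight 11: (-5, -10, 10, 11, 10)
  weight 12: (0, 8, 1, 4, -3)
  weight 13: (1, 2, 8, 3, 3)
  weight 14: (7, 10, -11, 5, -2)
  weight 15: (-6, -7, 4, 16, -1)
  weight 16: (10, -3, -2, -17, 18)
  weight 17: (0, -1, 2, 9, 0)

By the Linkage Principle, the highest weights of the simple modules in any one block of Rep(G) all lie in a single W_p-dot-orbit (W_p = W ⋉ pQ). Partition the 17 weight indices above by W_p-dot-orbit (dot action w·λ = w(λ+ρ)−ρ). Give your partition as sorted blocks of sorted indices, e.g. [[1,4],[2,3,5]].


A_5 Cartan matrix, 5 simple roots permuted; ρ=(1,1,1,1,1).

Folding the 17 weights λ_j+ρ into Ā_17 (reps in the given 5-coord order):

  [1] (2, 2, 4, 4, 2) · [2] (2, 3, 1, 3, 1) · [3] (2, 2, 4, 4, 2) · [4] (1, 0, 3, 10, 1) · [5] (5, 0, 0, 6, 6) · [6] (2, 3, 1, 3, 1) · [7] (5, 0, 0, 6, 6) · [8] (5, 0, 0, 6, 6) · [9] (1, 7, 2, 3, 2) · [10] (1, 0, 3, 10, 1) · [11] (2, 2, 4, 4, 2) · [12] (1, 7, 2, 3, 2) · [13] (2, 2, 4, 4, 2) · [14] (2, 3, 1, 3, 1) · [15] (5, 0, 0, 6, 6) · [16] (1, 0, 3, 10, 1) · [17] (1, 0, 3, 10, 1)

Grouping the 17 weights by Ā_17-representative: 5 linkage classes.

[[1, 3, 11, 13], [2, 6, 14], [4, 10, 16, 17], [5, 7, 8, 15], [9, 12]]


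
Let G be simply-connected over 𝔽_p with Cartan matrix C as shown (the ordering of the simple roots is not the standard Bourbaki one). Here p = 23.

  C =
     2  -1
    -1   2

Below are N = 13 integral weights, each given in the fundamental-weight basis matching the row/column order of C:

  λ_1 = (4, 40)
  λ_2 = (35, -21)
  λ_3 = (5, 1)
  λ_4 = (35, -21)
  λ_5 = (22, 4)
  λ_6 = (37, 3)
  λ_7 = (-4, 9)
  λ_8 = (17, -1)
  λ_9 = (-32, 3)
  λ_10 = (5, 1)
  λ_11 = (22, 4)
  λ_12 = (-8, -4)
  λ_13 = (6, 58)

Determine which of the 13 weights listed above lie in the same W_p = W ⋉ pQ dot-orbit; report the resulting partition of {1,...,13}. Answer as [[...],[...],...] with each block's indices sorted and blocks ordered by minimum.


C ↔ A_2 under row/col permutation; |W(A_2)| = 6.

λ_j+ρ reflected into Ā_23 (⟨·,θ^∨⟩≤23); 2-tuples as given:

    λ_1+ρ ↦ (18, 0)
    λ_2+ρ ↦ (3, 7)
    λ_3+ρ ↦ (6, 2)
    λ_4+ρ ↦ (3, 7)
    λ_5+ρ ↦ (18, 0)
    λ_6+ρ ↦ (4, 15)
    λ_7+ρ ↦ (3, 7)
    λ_8+ρ ↦ (18, 0)
    λ_9+ρ ↦ (4, 15)
    λ_10+ρ ↦ (6, 2)
    λ_11+ρ ↦ (18, 0)
    λ_12+ρ ↦ (3, 7)
    λ_13+ρ ↦ (3, 7)

4 distinct reps among the 13 weights ⇒ 4 W_23-linkage classes:

[[1, 5, 8, 11], [2, 4, 7, 12, 13], [3, 10], [6, 9]]


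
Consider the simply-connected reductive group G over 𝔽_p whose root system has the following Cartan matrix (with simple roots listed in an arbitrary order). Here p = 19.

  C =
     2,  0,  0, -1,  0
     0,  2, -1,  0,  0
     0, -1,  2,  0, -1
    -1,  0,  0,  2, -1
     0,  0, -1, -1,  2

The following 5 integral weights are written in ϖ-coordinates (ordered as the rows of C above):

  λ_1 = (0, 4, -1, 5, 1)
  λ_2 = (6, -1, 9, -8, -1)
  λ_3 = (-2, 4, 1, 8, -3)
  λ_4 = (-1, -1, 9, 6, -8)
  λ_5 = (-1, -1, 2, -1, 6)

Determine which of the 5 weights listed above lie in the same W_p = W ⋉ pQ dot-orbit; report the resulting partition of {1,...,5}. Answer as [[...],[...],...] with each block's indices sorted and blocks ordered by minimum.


Type A_5, rank 5, |W|=720; reorder rows/cols to standard.

W_19-reps of the 5 weights in Ā_19 (same 5-coord order as C):

  λ_1+ρ ↦ (1, 5, 0, 6, 2);  λ_2+ρ ↦ (0, 0, 3, 0, 7);  λ_3+ρ ↦ (1, 5, 0, 6, 2);  λ_4+ρ ↦ (0, 0, 3, 0, 7);  λ_5+ρ ↦ (0, 0, 3, 0, 7)

The 5 indices split into 2 linkage classes (same alcove rep ⇔ same W_19-dot-orbit):

[[1, 3], [2, 4, 5]]


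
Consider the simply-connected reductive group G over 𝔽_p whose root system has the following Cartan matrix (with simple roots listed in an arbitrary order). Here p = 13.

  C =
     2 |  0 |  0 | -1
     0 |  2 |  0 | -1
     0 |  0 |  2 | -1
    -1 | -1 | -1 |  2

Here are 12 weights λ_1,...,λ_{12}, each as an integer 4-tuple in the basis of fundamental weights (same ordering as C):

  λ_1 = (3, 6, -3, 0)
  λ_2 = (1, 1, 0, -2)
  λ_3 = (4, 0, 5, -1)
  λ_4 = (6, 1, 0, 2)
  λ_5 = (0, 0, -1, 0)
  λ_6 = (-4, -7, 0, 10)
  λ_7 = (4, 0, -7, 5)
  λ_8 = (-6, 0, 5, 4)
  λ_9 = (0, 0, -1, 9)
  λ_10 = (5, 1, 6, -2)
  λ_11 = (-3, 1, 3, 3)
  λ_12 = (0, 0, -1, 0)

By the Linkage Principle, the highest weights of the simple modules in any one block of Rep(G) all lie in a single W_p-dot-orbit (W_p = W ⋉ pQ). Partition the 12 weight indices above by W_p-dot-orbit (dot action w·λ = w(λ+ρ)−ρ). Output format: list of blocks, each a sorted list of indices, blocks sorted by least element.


Type D_4, rank 4, |W|=192; reorder rows/cols to standard.

λ_j+ρ reflected into Ā_13 (⟨·,θ^∨⟩≤13); 4-tuples as given:

  λ_1 → (3, 6, 1, 1);  λ_2 → (1, 1, 0, 1);  λ_3 → (5, 1, 6, 0);  λ_4 → (7, 2, 1, 0);  λ_5 → (1, 1, 0, 1);  λ_6 → (3, 6, 1, 1);  λ_7 → (5, 1, 6, 0);  λ_8 → (5, 1, 6, 0);  λ_9 → (1, 1, 0, 1);  λ_10 → (5, 1, 6, 0);  λ_11 → (2, 2, 4, 2);  λ_12 → (1, 1, 0, 1)

The 12 indices split into 5 linkage classes (same alcove rep ⇔ same W_13-dot-orbit):

[[1, 6], [2, 5, 9, 12], [3, 7, 8, 10], [4], [11]]


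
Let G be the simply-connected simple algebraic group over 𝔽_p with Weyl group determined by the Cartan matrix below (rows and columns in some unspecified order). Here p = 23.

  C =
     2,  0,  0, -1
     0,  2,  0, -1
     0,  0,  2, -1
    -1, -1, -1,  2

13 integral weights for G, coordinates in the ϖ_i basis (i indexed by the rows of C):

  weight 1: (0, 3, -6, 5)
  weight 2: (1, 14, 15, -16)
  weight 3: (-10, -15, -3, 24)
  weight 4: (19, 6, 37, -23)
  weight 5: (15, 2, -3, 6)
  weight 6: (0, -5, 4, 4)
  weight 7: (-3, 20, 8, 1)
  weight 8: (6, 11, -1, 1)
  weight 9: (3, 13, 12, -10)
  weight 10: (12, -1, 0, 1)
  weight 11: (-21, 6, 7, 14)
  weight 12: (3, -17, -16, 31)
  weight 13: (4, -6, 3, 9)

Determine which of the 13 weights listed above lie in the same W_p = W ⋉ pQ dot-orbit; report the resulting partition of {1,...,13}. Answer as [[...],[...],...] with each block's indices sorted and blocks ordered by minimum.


C ↔ D_4 under row/col permutation; |W(D_4)| = 192.

Folding the 13 weights λ_j+ρ into Ā_23 (reps in the given 4-coord order):

  1: (1, 4, 5, 1) · 2: (13, 0, 1, 2) · 3: (7, 12, 0, 2) · 4: (13, 0, 1, 2) · 5: (13, 0, 1, 2) · 6: (1, 4, 5, 1) · 7: (7, 12, 0, 2) · 8: (7, 12, 0, 2) · 9: (5, 5, 4, 4) · 10: (13, 0, 1, 2) · 11: (13, 0, 1, 2) · 12: (9, 3, 2, 4) · 13: (5, 5, 4, 4)

Partition of {1..13} into 5 W_23-dot-orbits:

[[1, 6], [2, 4, 5, 10, 11], [3, 7, 8], [9, 13], [12]]


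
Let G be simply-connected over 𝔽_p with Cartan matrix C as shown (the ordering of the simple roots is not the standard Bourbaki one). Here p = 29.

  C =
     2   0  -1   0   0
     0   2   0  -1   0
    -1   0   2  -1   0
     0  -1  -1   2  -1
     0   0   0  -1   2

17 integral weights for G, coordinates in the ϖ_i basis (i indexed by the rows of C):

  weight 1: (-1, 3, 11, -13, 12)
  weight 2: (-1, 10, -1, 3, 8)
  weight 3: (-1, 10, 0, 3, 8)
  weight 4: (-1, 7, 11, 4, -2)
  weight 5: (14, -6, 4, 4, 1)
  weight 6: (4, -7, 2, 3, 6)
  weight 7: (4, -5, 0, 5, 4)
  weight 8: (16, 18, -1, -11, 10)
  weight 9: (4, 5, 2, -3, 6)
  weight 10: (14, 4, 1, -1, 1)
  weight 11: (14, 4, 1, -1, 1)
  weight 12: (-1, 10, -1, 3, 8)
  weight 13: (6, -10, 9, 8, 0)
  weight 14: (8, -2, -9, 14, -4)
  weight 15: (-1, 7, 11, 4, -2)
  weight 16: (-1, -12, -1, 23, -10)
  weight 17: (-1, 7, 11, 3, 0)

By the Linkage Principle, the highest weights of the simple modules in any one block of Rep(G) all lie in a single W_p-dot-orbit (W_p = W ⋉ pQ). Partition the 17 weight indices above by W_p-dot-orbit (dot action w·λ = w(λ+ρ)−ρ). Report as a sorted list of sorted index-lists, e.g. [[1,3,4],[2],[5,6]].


D_5 Cartan matrix, 5 simple roots permuted; ρ=(1,1,1,1,1).

Ā_29 reps of the 17 weights (D_5, coords as presented):

    λ_1+ρ ↦ (0, 8, 0, 4, 1)
    λ_2+ρ ↦ (0, 11, 0, 4, 9)
    λ_3+ρ ↦ (0, 11, 0, 4, 9)
    λ_4+ρ ↦ (0, 8, 0, 4, 1)
    λ_5+ρ ↦ (15, 5, 2, 0, 2)
    λ_6+ρ ↦ (5, 4, 1, 2, 5)
    λ_7+ρ ↦ (5, 4, 1, 2, 5)
    λ_8+ρ ↦ (7, 9, 2, 0, 1)
    λ_9+ρ ↦ (5, 4, 1, 2, 5)
    λ_10+ρ ↦ (15, 5, 2, 0, 2)
    λ_11+ρ ↦ (15, 5, 2, 0, 2)
    λ_12+ρ ↦ (0, 11, 0, 4, 9)
    λ_13+ρ ↦ (7, 9, 2, 0, 1)
    λ_14+ρ ↦ (1, 1, 8, 3, 3)
    λ_15+ρ ↦ (0, 8, 0, 4, 1)
    λ_16+ρ ↦ (0, 11, 0, 4, 9)
    λ_17+ρ ↦ (0, 8, 0, 4, 1)

Grouping the 17 weights by Ā_29-representative: 6 linkage classes.

[[1, 4, 15, 17], [2, 3, 12, 16], [5, 10, 11], [6, 7, 9], [8, 13], [14]]


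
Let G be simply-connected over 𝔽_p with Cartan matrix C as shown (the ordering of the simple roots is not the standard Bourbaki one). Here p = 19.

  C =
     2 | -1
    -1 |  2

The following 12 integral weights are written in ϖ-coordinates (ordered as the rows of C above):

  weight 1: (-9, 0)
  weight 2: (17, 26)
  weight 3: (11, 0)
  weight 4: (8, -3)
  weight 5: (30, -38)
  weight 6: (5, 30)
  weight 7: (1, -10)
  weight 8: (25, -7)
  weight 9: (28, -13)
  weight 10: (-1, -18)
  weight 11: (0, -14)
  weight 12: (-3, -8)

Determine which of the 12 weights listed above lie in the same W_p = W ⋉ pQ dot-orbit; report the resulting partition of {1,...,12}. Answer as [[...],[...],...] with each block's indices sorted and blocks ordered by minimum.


Root system A_2: the 2×2 matrix C matches after relabeling.

Each λ_j+ρ reduced to Ā_19; 2-tuples below use C's row order:

  1: (1, 7);  2: (1, 7);  3: (12, 1);  4: (7, 2);  5: (12, 1);  6: (12, 1);  7: (7, 2);  8: (12, 1);  9: (7, 2);  10: (17, 0);  11: (12, 1);  12: (7, 2)

The 12 indices split into 4 linkage classes (same alcove rep ⇔ same W_19-dot-orbit):

[[1, 2], [3, 5, 6, 8, 11], [4, 7, 9, 12], [10]]


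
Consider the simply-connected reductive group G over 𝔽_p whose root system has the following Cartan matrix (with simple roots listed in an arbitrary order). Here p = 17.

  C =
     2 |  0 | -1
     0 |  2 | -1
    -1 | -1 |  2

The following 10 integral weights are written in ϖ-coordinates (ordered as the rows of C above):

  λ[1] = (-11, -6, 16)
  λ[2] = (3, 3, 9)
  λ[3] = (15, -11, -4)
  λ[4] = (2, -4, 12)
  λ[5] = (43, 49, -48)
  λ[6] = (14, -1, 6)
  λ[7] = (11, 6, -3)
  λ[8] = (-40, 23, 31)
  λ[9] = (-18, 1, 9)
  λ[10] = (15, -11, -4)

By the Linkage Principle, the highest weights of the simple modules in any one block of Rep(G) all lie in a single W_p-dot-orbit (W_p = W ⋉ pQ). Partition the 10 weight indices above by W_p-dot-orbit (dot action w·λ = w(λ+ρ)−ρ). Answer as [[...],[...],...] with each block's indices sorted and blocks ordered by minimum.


A_3 Cartan matrix, 3 simple roots permuted; ρ=(1,1,1).

Ā_17 reps of the 10 weights (A_3, coords as presented):

    λ_1+ρ ↦ (10, 5, 2)
    λ_2+ρ ↦ (3, 3, 10)
    λ_3+ρ ↦ (3, 3, 10)
    λ_4+ρ ↦ (3, 3, 10)
    λ_5+ρ ↦ (3, 3, 10)
    λ_6+ρ ↦ (10, 5, 2)
    λ_7+ρ ↦ (10, 5, 2)
    λ_8+ρ ↦ (10, 5, 2)
    λ_9+ρ ↦ (10, 5, 2)
    λ_10+ρ ↦ (3, 3, 10)

2 distinct reps among the 10 weights ⇒ 2 W_17-linkage classes:

[[1, 6, 7, 8, 9], [2, 3, 4, 5, 10]]


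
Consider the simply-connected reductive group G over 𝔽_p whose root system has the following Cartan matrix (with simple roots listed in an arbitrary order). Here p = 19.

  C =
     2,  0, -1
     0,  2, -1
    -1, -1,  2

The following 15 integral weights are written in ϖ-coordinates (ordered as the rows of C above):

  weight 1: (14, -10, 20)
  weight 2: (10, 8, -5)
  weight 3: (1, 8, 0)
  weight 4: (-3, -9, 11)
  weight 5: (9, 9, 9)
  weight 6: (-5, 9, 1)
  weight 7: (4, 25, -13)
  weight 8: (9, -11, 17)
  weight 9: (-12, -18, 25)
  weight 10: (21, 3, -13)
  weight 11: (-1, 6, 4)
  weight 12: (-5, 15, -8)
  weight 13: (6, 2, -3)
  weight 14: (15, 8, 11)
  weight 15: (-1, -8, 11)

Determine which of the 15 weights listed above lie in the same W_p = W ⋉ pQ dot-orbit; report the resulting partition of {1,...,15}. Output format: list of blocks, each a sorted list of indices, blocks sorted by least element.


Cartan matrix: type A_3 (|W|=24); un-permuting the 3 rows.

Alcove-folded reps (p=19, 15 weights, presented ϖ-order):

  λ_1 → (2, 8, 2);  λ_2 → (7, 5, 4);  λ_3 → (2, 9, 1);  λ_4 → (2, 8, 2);  λ_5 → (1, 1, 8);  λ_6 → (2, 8, 2);  λ_7 → (0, 7, 5);  λ_8 → (1, 1, 8);  λ_9 → (2, 8, 2);  λ_10 → (7, 5, 4);  λ_11 → (0, 7, 5);  λ_12 → (7, 5, 4);  λ_13 → (5, 1, 2);  λ_14 → (2, 9, 1);  λ_15 → (0, 7, 5)

Linkage partition of the 15 weights (6 classes, p=19):

[[1, 4, 6, 9], [2, 10, 12], [3, 14], [5, 8], [7, 11, 15], [13]]


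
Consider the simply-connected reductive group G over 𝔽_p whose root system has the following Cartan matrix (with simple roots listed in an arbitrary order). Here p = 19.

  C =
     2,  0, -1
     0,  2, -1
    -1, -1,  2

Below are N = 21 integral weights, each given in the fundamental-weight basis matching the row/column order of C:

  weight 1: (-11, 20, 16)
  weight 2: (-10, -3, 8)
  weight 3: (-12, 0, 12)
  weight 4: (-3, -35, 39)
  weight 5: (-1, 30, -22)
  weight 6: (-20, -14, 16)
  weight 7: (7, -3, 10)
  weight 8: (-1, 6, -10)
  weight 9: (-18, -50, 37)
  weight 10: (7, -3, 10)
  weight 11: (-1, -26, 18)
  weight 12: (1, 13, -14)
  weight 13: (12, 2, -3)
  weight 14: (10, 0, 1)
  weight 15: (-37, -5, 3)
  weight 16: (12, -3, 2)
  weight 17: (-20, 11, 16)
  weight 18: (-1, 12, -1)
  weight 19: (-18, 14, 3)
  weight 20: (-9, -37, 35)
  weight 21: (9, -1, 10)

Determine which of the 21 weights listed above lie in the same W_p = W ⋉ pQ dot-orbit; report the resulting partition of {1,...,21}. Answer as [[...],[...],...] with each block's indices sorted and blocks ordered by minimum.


C ↔ A_3 under row/col permutation; |W(A_3)| = 24.

Each λ_j+ρ reduced to Ā_19; 3-tuples below use C's row order:

  λ_1+ρ ↦ (7, 0, 2);  λ_2+ρ ↦ (7, 0, 2);  λ_3+ρ ↦ (11, 1, 2);  λ_4+ρ ↦ (4, 2, 13);  λ_5+ρ ↦ (7, 0, 2);  λ_6+ρ ↦ (4, 2, 13);  λ_7+ρ ↦ (8, 2, 9);  λ_8+ρ ↦ (7, 0, 2);  λ_9+ρ ↦ (8, 2, 9);  λ_10+ρ ↦ (8, 2, 9);  λ_11+ρ ↦ (0, 13, 0);  λ_12+ρ ↦ (11, 1, 2);  λ_13+ρ ↦ (11, 1, 2);  λ_14+ρ ↦ (11, 1, 2);  λ_15+ρ ↦ (4, 2, 13);  λ_16+ρ ↦ (13, 2, 1);  λ_17+ρ ↦ (7, 0, 2);  λ_18+ρ ↦ (0, 13, 0);  λ_19+ρ ↦ (4, 2, 13);  λ_20+ρ ↦ (8, 2, 9);  λ_21+ρ ↦ (8, 2, 9)

6 distinct reps among the 21 weights ⇒ 6 W_19-linkage classes:

[[1, 2, 5, 8, 17], [3, 12, 13, 14], [4, 6, 15, 19], [7, 9, 10, 20, 21], [11, 18], [16]]


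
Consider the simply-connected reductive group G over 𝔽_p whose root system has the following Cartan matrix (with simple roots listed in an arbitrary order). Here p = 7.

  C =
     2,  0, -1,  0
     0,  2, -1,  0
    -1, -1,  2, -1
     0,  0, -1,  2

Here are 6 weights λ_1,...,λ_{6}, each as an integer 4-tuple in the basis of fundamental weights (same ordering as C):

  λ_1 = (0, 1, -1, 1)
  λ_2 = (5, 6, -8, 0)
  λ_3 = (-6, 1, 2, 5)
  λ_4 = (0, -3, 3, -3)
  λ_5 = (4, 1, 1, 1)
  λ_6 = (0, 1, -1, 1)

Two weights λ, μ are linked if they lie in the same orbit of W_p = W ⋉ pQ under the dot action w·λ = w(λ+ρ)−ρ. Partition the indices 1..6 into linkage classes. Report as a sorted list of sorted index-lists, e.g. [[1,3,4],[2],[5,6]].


Root system D_4: the 4×4 matrix C matches after relabeling.

λ_j+ρ reflected into Ā_7 (⟨·,θ^∨⟩≤7); 4-tuples as given:

    1: (1, 2, 0, 2)
    2: (1, 0, 0, 6)
    3: (1, 2, 0, 2)
    4: (1, 2, 0, 2)
    5: (1, 2, 0, 2)
    6: (1, 2, 0, 2)

2 distinct reps among the 6 weights ⇒ 2 W_7-linkage classes:

[[1, 3, 4, 5, 6], [2]]


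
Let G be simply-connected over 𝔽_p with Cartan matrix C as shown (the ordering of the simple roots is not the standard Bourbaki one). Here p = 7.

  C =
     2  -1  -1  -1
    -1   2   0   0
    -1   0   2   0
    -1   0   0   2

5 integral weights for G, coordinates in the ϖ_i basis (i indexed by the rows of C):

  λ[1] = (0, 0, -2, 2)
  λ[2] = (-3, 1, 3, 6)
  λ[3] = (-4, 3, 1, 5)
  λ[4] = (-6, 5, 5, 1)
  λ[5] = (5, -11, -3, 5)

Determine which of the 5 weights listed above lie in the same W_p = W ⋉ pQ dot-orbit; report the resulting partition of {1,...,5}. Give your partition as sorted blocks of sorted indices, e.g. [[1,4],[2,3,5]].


Type D_4, rank 4, |W|=192; reorder rows/cols to standard.

Alcove-folded reps (p=7, 5 weights, presented ϖ-order):

  1: (0, 1, 1, 3) · 2: (0, 2, 0, 3) · 3: (0, 1, 1, 3) · 4: (0, 1, 1, 3) · 5: (0, 1, 1, 3)

The 5 indices split into 2 linkage classes (same alcove rep ⇔ same W_7-dot-orbit):

[[1, 3, 4, 5], [2]]


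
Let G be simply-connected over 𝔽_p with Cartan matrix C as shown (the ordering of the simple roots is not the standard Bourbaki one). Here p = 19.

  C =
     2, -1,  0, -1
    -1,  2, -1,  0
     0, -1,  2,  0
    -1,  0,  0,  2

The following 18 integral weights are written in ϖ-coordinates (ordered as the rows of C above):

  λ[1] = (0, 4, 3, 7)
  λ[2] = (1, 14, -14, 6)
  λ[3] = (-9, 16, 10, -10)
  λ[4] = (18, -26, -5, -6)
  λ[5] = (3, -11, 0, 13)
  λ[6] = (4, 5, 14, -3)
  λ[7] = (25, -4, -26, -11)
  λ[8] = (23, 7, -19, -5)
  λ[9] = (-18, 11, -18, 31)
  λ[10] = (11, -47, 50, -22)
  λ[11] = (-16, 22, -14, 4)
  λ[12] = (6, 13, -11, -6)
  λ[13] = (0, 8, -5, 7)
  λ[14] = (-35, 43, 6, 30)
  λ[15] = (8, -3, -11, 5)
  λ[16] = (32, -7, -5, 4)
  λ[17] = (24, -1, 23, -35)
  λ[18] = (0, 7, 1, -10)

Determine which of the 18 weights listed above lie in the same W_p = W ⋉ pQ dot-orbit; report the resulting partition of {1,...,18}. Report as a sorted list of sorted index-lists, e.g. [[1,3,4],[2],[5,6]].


C ↔ A_4 under row/col permutation; |W(A_4)| = 120.

W_19-reps of the 18 weights in Ā_19 (same 4-coord order as C):

  λ_1+ρ ↦ (1, 5, 4, 8);  λ_2+ρ ↦ (2, 2, 8, 2);  λ_3+ρ ↦ (8, 0, 2, 1);  λ_4+ρ ↦ (0, 5, 4, 6);  λ_5+ρ ↦ (1, 5, 4, 8);  λ_6+ρ ↦ (2, 4, 8, 3);  λ_7+ρ ↦ (3, 7, 2, 3);  λ_8+ρ ↦ (1, 5, 4, 8);  λ_9+ρ ↦ (2, 4, 8, 3);  λ_10+ρ ↦ (2, 2, 8, 2);  λ_11+ρ ↦ (0, 5, 4, 6);  λ_12+ρ ↦ (2, 4, 8, 3);  λ_13+ρ ↦ (1, 5, 4, 8);  λ_14+ρ ↦ (3, 7, 2, 3);  λ_15+ρ ↦ (3, 7, 2, 3);  λ_16+ρ ↦ (0, 5, 4, 6);  λ_17+ρ ↦ (0, 5, 4, 6);  λ_18+ρ ↦ (8, 0, 2, 1)

Linkage partition of the 18 weights (6 classes, p=19):

[[1, 5, 8, 13], [2, 10], [3, 18], [4, 11, 16, 17], [6, 9, 12], [7, 14, 15]]


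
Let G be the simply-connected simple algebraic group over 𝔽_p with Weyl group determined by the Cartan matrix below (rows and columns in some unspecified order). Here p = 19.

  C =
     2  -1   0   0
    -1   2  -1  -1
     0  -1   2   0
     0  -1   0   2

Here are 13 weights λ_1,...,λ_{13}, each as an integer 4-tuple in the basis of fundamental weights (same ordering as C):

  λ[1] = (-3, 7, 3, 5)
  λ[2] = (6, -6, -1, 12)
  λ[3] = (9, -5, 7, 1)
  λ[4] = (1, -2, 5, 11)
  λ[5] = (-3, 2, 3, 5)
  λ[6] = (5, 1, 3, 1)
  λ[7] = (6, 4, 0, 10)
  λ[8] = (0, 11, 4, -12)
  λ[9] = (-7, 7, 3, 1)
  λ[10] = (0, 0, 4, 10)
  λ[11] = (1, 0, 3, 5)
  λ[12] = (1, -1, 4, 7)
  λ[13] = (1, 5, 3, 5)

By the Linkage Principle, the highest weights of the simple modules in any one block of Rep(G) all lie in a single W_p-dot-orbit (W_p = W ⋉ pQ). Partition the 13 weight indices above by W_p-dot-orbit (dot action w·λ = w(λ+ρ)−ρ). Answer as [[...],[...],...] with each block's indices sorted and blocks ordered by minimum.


Type D_4, rank 4, |W|=192; reorder rows/cols to standard.

λ_j+ρ reflected into Ā_19 (⟨·,θ^∨⟩≤19); 4-tuples as given:

    λ_1+ρ ↦ (2, 1, 4, 6)
    λ_2+ρ ↦ (2, 0, 5, 8)
    λ_3+ρ ↦ (6, 2, 4, 2)
    λ_4+ρ ↦ (1, 1, 5, 11)
    λ_5+ρ ↦ (2, 1, 4, 6)
    λ_6+ρ ↦ (6, 2, 4, 2)
    λ_7+ρ ↦ (2, 1, 4, 6)
    λ_8+ρ ↦ (1, 1, 5, 11)
    λ_9+ρ ↦ (6, 2, 4, 2)
    λ_10+ρ ↦ (1, 1, 5, 11)
    λ_11+ρ ↦ (2, 1, 4, 6)
    λ_12+ρ ↦ (2, 0, 5, 8)
    λ_13+ρ ↦ (2, 1, 4, 6)

4 distinct reps among the 13 weights ⇒ 4 W_19-linkage classes:

[[1, 5, 7, 11, 13], [2, 12], [3, 6, 9], [4, 8, 10]]


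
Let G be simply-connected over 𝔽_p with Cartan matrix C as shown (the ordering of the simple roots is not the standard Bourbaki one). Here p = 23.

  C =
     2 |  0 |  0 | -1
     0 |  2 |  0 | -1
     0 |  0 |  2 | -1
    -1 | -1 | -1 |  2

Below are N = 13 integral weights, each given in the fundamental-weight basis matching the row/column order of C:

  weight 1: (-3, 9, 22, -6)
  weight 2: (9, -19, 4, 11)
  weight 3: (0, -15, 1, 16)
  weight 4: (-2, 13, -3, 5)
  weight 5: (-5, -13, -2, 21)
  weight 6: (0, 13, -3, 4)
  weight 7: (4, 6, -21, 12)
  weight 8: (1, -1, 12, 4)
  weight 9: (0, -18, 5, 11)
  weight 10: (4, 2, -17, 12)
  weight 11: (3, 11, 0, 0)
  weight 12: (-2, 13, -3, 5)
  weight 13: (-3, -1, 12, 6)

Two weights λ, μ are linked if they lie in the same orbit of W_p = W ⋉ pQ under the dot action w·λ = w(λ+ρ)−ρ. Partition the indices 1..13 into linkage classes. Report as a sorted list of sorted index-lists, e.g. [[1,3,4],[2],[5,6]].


D_4 Cartan matrix, 4 simple roots permuted; ρ=(1,1,1,1).

Alcove-folded reps (p=23, 13 weights, presented ϖ-order):

    λ_1+ρ ↦ (2, 0, 13, 3)
    λ_2+ρ ↦ (4, 12, 1, 1)
    λ_3+ρ ↦ (1, 14, 2, 3)
    λ_4+ρ ↦ (1, 14, 2, 3)
    λ_5+ρ ↦ (4, 12, 1, 1)
    λ_6+ρ ↦ (1, 14, 2, 3)
    λ_7+ρ ↦ (2, 0, 13, 3)
    λ_8+ρ ↦ (2, 0, 13, 3)
    λ_9+ρ ↦ (4, 12, 1, 1)
    λ_10+ρ ↦ (2, 0, 13, 3)
    λ_11+ρ ↦ (4, 12, 1, 1)
    λ_12+ρ ↦ (1, 14, 2, 3)
    λ_13+ρ ↦ (2, 0, 13, 3)

Partition of {1..13} into 3 W_23-dot-orbits:

[[1, 7, 8, 10, 13], [2, 5, 9, 11], [3, 4, 6, 12]]


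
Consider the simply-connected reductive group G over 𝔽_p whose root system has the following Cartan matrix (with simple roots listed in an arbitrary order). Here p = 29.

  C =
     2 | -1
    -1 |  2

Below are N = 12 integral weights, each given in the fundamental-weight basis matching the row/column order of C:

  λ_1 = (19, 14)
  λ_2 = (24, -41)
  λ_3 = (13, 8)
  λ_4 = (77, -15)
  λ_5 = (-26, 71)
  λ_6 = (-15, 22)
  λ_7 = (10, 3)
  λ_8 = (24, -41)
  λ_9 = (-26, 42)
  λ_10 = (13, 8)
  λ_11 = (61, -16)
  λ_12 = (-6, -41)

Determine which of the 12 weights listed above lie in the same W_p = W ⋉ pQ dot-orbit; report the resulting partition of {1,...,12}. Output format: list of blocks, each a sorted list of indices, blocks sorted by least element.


Type A_2, rank 2, |W|=6; reorder rows/cols to standard.

Folding the 12 weights λ_j+ρ into Ā_29 (reps in the given 2-coord order):

  λ_1+ρ ↦ (14, 9)
  λ_2+ρ ↦ (4, 14)
  λ_3+ρ ↦ (14, 9)
  λ_4+ρ ↦ (14, 9)
  λ_5+ρ ↦ (4, 14)
  λ_6+ρ ↦ (14, 9)
  λ_7+ρ ↦ (11, 4)
  λ_8+ρ ↦ (4, 14)
  λ_9+ρ ↦ (11, 4)
  λ_10+ρ ↦ (14, 9)
  λ_11+ρ ↦ (4, 14)
  λ_12+ρ ↦ (13, 11)

The 12 indices split into 4 linkage classes (same alcove rep ⇔ same W_29-dot-orbit):

[[1, 3, 4, 6, 10], [2, 5, 8, 11], [7, 9], [12]]


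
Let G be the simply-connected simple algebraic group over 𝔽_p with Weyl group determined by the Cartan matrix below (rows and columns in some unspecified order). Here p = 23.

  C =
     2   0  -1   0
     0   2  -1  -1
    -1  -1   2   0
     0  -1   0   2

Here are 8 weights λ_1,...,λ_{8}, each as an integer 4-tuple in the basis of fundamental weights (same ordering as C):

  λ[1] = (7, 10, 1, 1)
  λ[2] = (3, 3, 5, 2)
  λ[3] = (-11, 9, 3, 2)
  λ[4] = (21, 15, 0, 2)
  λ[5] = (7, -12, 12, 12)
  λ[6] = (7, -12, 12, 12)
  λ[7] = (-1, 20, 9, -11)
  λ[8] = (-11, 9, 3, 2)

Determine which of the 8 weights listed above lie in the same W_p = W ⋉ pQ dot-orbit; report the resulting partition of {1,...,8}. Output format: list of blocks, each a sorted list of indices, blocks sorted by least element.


Root system A_4: the 4×4 matrix C matches after relabeling.

W_23-reps of the 8 weights in Ā_23 (same 4-coord order as C):

    [1] (8, 11, 2, 2)
    [2] (4, 4, 6, 3)
    [3] (4, 4, 6, 3)
    [4] (3, 0, 1, 16)
    [5] (8, 11, 2, 2)
    [6] (8, 11, 2, 2)
    [7] (8, 11, 2, 2)
    [8] (4, 4, 6, 3)

Partition of {1..8} into 3 W_23-dot-orbits:

[[1, 5, 6, 7], [2, 3, 8], [4]]


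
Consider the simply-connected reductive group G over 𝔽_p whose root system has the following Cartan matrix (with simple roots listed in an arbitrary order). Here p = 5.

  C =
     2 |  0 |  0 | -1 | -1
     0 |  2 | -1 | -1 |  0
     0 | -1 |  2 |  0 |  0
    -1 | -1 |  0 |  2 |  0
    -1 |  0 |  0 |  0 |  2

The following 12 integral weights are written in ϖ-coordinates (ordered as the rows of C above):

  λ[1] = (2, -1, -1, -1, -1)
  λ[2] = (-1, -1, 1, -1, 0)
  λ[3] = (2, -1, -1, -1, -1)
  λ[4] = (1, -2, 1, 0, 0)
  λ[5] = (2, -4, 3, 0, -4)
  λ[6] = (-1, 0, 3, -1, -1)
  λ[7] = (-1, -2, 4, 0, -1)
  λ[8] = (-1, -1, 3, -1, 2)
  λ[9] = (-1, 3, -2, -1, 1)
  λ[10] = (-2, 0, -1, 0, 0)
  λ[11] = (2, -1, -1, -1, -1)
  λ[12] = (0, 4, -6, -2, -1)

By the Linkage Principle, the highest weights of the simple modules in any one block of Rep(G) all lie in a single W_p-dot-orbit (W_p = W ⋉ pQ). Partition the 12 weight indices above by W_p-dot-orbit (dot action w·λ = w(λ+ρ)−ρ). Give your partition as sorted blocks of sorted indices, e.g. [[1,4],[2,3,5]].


Cartan matrix: type A_5 (|W|=720); un-permuting the 5 rows.

Ā_5 reps of the 12 weights (A_5, coords as presented):

  λ_1 → (3, 0, 0, 0, 0);  λ_2 → (0, 0, 2, 0, 1);  λ_3 → (3, 0, 0, 0, 0);  λ_4 → (2, 1, 1, 0, 1);  λ_5 → (2, 1, 1, 0, 1);  λ_6 → (0, 1, 4, 0, 0);  λ_7 → (0, 1, 4, 0, 0);  λ_8 → (0, 0, 2, 0, 1);  λ_9 → (0, 3, 0, 0, 1);  λ_10 → (1, 1, 0, 0, 0);  λ_11 → (3, 0, 0, 0, 0);  λ_12 → (0, 1, 4, 0, 0)

Partition of {1..12} into 6 W_5-dot-orbits:

[[1, 3, 11], [2, 8], [4, 5], [6, 7, 12], [9], [10]]


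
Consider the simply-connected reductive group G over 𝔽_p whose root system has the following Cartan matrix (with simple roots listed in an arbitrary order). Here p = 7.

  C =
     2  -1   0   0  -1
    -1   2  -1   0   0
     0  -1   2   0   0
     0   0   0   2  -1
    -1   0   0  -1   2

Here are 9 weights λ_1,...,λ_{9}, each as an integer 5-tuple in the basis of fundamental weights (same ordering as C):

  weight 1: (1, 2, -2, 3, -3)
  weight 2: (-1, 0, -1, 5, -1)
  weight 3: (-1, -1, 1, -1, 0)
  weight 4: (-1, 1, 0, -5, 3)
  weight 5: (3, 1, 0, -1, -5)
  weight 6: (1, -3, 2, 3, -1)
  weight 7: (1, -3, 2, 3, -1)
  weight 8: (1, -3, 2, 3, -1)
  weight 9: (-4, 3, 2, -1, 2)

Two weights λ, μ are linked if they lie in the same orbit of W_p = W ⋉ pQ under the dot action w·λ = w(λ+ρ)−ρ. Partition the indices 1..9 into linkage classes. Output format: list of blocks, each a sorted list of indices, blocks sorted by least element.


C ↔ A_5 under row/col permutation; |W(A_5)| = 720.

Alcove-folded reps (p=7, 9 weights, presented ϖ-order):

  1: (0, 2, 1, 2, 2) · 2: (0, 1, 0, 6, 0) · 3: (0, 0, 2, 0, 1) · 4: (0, 2, 1, 4, 0) · 5: (0, 2, 1, 4, 0) · 6: (0, 2, 1, 4, 0) · 7: (0, 2, 1, 4, 0) · 8: (0, 2, 1, 4, 0) · 9: (3, 1, 3, 0, 0)

Grouping the 9 weights by Ā_7-representative: 5 linkage classes.

[[1], [2], [3], [4, 5, 6, 7, 8], [9]]


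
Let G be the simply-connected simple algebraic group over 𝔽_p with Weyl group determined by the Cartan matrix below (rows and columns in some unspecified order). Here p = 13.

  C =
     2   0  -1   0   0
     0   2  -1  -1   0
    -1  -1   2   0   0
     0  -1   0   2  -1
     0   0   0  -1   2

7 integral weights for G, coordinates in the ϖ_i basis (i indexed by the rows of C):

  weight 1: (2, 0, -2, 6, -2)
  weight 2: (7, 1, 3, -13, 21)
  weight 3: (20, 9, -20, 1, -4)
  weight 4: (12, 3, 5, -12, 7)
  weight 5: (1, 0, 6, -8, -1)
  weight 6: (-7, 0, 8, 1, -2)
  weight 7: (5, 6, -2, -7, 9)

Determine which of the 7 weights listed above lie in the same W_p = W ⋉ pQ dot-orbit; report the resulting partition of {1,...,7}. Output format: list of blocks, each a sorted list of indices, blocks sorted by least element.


Root system A_5: the 5×5 matrix C matches after relabeling.

Each λ_j+ρ reduced to Ā_13; 5-tuples below use C's row order:

  [1] (2, 0, 1, 6, 1) · [2] (6, 1, 3, 1, 1) · [3] (6, 1, 3, 1, 1) · [4] (2, 0, 1, 6, 1) · [5] (2, 0, 1, 6, 1) · [6] (6, 1, 3, 1, 1) · [7] (2, 0, 1, 6, 1)

2 distinct reps among the 7 weights ⇒ 2 W_13-linkage classes:

[[1, 4, 5, 7], [2, 3, 6]]


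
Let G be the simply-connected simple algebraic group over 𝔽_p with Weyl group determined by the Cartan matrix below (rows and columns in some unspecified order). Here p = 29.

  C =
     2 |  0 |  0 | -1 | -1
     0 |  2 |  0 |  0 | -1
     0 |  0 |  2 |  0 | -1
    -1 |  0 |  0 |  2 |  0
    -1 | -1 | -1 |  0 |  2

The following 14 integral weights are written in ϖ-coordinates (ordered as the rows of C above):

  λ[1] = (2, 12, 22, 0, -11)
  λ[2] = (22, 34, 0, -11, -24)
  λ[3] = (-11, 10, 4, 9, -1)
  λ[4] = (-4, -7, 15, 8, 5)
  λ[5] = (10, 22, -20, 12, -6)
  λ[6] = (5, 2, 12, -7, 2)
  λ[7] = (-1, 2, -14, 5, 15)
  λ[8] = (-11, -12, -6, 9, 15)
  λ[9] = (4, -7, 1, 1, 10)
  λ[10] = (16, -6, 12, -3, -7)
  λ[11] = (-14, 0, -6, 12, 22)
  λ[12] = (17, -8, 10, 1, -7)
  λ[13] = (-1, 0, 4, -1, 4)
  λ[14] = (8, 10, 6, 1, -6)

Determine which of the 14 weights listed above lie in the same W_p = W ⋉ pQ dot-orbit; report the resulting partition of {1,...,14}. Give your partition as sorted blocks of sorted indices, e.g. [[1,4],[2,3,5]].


D_5 Cartan matrix, 5 simple roots permuted; ρ=(1,1,1,1,1).

Ā_29 reps of the 14 weights (D_5, coords as presented):

  λ_1+ρ ↦ (0, 3, 13, 6, 3);  λ_2+ρ ↦ (0, 3, 13, 6, 3);  λ_3+ρ ↦ (0, 1, 5, 0, 5);  λ_4+ρ ↦ (0, 3, 13, 6, 3);  λ_5+ρ ↦ (0, 1, 5, 0, 5);  λ_6+ρ ↦ (0, 3, 13, 6, 3);  λ_7+ρ ↦ (0, 3, 13, 6, 3);  λ_8+ρ ↦ (0, 1, 5, 0, 5);  λ_9+ρ ↦ (4, 6, 2, 2, 5);  λ_10+ρ ↦ (4, 6, 2, 2, 5);  λ_11+ρ ↦ (0, 1, 5, 0, 5);  λ_12+ρ ↦ (4, 6, 2, 2, 5);  λ_13+ρ ↦ (0, 1, 5, 0, 5);  λ_14+ρ ↦ (4, 6, 2, 2, 5)

3 distinct reps among the 14 weights ⇒ 3 W_29-linkage classes:

[[1, 2, 4, 6, 7], [3, 5, 8, 11, 13], [9, 10, 12, 14]]


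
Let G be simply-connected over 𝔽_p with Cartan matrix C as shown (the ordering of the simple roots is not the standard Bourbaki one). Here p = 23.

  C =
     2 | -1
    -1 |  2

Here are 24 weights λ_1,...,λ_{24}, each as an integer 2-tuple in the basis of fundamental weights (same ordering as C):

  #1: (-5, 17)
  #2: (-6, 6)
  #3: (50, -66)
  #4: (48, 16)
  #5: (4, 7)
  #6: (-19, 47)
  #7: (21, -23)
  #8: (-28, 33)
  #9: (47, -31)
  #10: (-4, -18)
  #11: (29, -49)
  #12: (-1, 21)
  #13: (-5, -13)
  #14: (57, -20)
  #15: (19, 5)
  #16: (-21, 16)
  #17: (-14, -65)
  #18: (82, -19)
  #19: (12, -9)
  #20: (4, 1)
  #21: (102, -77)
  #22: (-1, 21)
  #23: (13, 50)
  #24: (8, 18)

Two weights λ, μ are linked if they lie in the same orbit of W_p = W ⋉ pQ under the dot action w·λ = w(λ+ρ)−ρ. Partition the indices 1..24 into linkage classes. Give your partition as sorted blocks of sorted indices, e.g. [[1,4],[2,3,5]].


A_2 Cartan matrix, 2 simple roots permuted; ρ=(1,1).

W_23-reps of the 24 weights in Ā_23 (same 2-coord order as C):

    λ_1+ρ ↦ (4, 14)
    λ_2+ρ ↦ (5, 2)
    λ_3+ρ ↦ (4, 14)
    λ_4+ρ ↦ (17, 3)
    λ_5+ρ ↦ (5, 8)
    λ_6+ρ ↦ (5, 2)
    λ_7+ρ ↦ (0, 22)
    λ_8+ρ ↦ (12, 4)
    λ_9+ρ ↦ (5, 2)
    λ_10+ρ ↦ (17, 3)
    λ_11+ρ ↦ (5, 2)
    λ_12+ρ ↦ (0, 22)
    λ_13+ρ ↦ (12, 4)
    λ_14+ρ ↦ (12, 4)
    λ_15+ρ ↦ (17, 3)
    λ_16+ρ ↦ (17, 3)
    λ_17+ρ ↦ (5, 8)
    λ_18+ρ ↦ (4, 14)
    λ_19+ρ ↦ (5, 8)
    λ_20+ρ ↦ (5, 2)
    λ_21+ρ ↦ (12, 4)
    λ_22+ρ ↦ (0, 22)
    λ_23+ρ ↦ (4, 14)
    λ_24+ρ ↦ (4, 14)

The 24 indices split into 6 linkage classes (same alcove rep ⇔ same W_23-dot-orbit):

[[1, 3, 18, 23, 24], [2, 6, 9, 11, 20], [4, 10, 15, 16], [5, 17, 19], [7, 12, 22], [8, 13, 14, 21]]


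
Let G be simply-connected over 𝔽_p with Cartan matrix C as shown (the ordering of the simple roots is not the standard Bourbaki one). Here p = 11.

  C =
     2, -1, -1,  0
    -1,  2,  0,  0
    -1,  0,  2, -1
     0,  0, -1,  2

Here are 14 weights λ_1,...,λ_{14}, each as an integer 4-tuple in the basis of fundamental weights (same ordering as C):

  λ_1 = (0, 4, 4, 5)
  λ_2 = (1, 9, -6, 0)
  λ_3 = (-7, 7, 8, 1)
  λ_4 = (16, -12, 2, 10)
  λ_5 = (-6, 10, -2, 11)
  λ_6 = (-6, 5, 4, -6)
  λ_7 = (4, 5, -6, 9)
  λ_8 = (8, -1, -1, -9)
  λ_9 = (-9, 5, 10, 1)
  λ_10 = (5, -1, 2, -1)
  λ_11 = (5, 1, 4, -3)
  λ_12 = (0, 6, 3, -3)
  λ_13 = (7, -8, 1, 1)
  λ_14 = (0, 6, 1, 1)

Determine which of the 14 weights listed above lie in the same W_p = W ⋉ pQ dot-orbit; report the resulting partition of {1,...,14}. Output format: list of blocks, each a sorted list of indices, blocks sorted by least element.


A_4 Cartan matrix, 4 simple roots permuted; ρ=(1,1,1,1).

Ā_11 reps of the 14 weights (A_4, coords as presented):

  λ_1+ρ ↦ (0, 1, 5, 0) · λ_2+ρ ↦ (1, 6, 2, 1) · λ_3+ρ ↦ (6, 0, 3, 0) · λ_4+ρ ↦ (6, 0, 3, 0) · λ_5+ρ ↦ (0, 1, 5, 0) · λ_6+ρ ↦ (0, 1, 5, 0) · λ_7+ρ ↦ (0, 1, 5, 0) · λ_8+ρ ↦ (1, 0, 8, 0) · λ_9+ρ ↦ (6, 0, 3, 0) · λ_10+ρ ↦ (6, 0, 3, 0) · λ_11+ρ ↦ (6, 0, 3, 0) · λ_12+ρ ↦ (1, 6, 2, 1) · λ_13+ρ ↦ (1, 6, 2, 1) · λ_14+ρ ↦ (1, 6, 2, 1)

4 distinct reps among the 14 weights ⇒ 4 W_11-linkage classes:

[[1, 5, 6, 7], [2, 12, 13, 14], [3, 4, 9, 10, 11], [8]]


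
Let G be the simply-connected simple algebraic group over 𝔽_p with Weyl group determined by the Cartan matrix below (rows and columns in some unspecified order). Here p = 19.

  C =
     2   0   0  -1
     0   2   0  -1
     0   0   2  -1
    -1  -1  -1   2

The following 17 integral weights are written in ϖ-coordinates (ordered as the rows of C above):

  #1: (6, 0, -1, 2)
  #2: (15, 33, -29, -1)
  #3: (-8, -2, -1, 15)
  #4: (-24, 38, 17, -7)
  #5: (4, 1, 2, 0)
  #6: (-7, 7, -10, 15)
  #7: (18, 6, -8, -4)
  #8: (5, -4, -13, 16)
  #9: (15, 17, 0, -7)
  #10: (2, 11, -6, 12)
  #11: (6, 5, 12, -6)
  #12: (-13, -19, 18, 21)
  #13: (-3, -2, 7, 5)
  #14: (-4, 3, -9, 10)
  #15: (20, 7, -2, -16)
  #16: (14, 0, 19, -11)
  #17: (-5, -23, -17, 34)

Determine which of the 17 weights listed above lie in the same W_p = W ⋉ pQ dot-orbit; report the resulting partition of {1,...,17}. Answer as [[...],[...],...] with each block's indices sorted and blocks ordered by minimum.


Root system D_4: the 4×4 matrix C matches after relabeling.

Ā_19 reps of the 17 weights (D_4, coords as presented):

    λ_1 → (7, 1, 0, 3)
    λ_2 → (9, 3, 3, 0)
    λ_3 → (7, 1, 0, 3)
    λ_4 → (1, 3, 4, 5)
    λ_5 → (5, 2, 3, 1)
    λ_6 → (1, 3, 4, 5)
    λ_7 → (9, 3, 3, 0)
    λ_8 → (2, 1, 8, 3)
    λ_9 → (1, 3, 4, 5)
    λ_10 → (5, 2, 3, 1)
    λ_11 → (2, 1, 8, 3)
    λ_12 → (7, 1, 0, 3)
    λ_13 → (2, 1, 8, 3)
    λ_14 → (3, 4, 8, 0)
    λ_15 → (2, 1, 8, 3)
    λ_16 → (1, 3, 4, 5)
    λ_17 → (9, 3, 3, 0)

Linkage partition of the 17 weights (6 classes, p=19):

[[1, 3, 12], [2, 7, 17], [4, 6, 9, 16], [5, 10], [8, 11, 13, 15], [14]]


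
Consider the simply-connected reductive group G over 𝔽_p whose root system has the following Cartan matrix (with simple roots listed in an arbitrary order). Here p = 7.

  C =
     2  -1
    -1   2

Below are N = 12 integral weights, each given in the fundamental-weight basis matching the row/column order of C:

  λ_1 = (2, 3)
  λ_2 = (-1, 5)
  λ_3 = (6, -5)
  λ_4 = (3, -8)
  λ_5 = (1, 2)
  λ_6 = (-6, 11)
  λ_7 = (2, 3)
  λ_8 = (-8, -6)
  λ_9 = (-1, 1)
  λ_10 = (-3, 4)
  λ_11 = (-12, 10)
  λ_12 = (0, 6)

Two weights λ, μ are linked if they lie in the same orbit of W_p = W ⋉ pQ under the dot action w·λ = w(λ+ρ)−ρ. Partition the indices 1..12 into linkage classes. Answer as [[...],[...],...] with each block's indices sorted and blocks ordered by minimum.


Dynkin diagram of C (from the 2 off-diagonal −1 entries): A_2.

Ā_7 reps of the 12 weights (A_2, coords as presented):

    1: (3, 4)
    2: (0, 6)
    3: (3, 4)
    4: (3, 4)
    5: (2, 3)
    6: (0, 2)
    7: (3, 4)
    8: (0, 2)
    9: (0, 2)
    10: (2, 3)
    11: (3, 4)
    12: (0, 6)

The 12 indices split into 4 linkage classes (same alcove rep ⇔ same W_7-dot-orbit):

[[1, 3, 4, 7, 11], [2, 12], [5, 10], [6, 8, 9]]


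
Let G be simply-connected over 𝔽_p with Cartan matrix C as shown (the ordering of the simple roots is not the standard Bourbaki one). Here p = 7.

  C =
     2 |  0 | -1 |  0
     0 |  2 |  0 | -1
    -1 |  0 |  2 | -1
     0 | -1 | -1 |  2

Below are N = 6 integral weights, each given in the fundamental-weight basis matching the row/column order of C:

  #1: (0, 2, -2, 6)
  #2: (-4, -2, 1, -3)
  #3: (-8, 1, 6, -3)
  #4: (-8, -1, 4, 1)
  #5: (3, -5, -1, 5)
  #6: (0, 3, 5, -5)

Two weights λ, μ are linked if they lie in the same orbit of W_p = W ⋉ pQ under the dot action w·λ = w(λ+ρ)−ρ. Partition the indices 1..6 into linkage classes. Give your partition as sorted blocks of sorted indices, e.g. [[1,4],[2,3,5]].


Type A_4, rank 4, |W|=120; reorder rows/cols to standard.

Ā_7 reps of the 6 weights (A_4, coords as presented):

  1: (1, 0, 2, 4) · 2: (1, 1, 0, 2) · 3: (5, 0, 2, 0) · 4: (5, 0, 2, 0) · 5: (1, 1, 0, 2) · 6: (1, 0, 2, 4)

Partition of {1..6} into 3 W_7-dot-orbits:

[[1, 6], [2, 5], [3, 4]]


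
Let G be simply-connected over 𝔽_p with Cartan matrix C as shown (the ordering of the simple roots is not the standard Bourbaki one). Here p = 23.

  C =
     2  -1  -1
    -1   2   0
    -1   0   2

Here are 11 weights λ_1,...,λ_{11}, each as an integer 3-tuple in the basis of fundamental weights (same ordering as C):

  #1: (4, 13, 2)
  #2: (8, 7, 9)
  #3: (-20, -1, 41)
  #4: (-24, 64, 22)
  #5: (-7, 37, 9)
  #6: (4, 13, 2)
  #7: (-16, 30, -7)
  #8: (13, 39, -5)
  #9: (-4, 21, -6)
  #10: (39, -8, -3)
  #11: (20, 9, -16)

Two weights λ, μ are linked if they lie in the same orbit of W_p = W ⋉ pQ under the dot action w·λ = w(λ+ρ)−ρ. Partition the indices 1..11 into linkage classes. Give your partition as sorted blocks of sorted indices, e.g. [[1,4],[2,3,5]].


Root system A_3: the 3×3 matrix C matches after relabeling.

Folding the 11 weights λ_j+ρ into Ā_23 (reps in the given 3-coord order):

  λ_1 → (5, 14, 3);  λ_2 → (9, 4, 6);  λ_3 → (0, 0, 4);  λ_4 → (0, 0, 4);  λ_5 → (9, 4, 6);  λ_6 → (5, 14, 3);  λ_7 → (6, 2, 7);  λ_8 → (9, 4, 6);  λ_9 → (5, 14, 3);  λ_10 → (6, 2, 7);  λ_11 → (6, 2, 7)

Linkage partition of the 11 weights (4 classes, p=23):

[[1, 6, 9], [2, 5, 8], [3, 4], [7, 10, 11]]


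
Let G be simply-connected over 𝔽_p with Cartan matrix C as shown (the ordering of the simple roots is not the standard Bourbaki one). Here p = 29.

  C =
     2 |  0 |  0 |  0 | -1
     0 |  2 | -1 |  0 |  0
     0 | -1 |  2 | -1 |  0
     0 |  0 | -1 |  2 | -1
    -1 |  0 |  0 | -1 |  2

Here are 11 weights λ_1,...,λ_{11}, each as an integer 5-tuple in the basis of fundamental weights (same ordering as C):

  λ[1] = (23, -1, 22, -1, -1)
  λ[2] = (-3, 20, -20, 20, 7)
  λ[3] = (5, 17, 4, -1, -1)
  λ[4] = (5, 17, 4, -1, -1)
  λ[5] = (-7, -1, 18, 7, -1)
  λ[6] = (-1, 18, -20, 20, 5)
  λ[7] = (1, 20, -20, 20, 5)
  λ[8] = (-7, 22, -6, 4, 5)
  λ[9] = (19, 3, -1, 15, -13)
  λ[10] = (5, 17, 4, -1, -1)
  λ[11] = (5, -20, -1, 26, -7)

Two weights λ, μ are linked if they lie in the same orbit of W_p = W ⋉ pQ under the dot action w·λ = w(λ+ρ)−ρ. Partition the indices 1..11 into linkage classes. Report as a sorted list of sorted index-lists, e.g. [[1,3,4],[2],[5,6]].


Dynkin diagram of C (from the 8 off-diagonal −1 entries): A_5.

W_29-reps of the 11 weights in Ā_29 (same 5-coord order as C):

    1: (6, 18, 5, 0, 0)
    2: (0, 0, 19, 2, 6)
    3: (6, 18, 5, 0, 0)
    4: (6, 18, 5, 0, 0)
    5: (0, 0, 19, 2, 6)
    6: (0, 0, 19, 2, 6)
    7: (0, 0, 19, 2, 6)
    8: (6, 18, 5, 0, 0)
    9: (8, 4, 0, 4, 12)
    10: (6, 18, 5, 0, 0)
    11: (0, 0, 19, 2, 6)

These 11 weights hit 3 W_29-dot-orbits; sizes (5, 5, 1):

[[1, 3, 4, 8, 10], [2, 5, 6, 7, 11], [9]]
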